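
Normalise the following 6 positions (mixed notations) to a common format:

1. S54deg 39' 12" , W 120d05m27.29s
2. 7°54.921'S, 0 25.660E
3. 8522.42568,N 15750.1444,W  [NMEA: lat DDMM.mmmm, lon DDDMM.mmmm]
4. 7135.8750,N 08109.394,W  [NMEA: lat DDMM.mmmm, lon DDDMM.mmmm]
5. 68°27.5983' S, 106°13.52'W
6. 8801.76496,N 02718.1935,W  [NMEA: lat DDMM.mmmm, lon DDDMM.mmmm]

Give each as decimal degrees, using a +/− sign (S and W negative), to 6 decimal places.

Point 1:
  Latitude: 54° + 39/60 + 12/3600 = 54 + 0.650000 + 0.003333 = 54.6533333
  hemisphere S, so the sign is −
  Lon: 5′ + 27.29″ = 5.45483′; 120 + 5.45483/60 = 120.0909139
  W ⇒ negate
Point 2:
  Latitude: 7 + 54.921/60 = 7.9153500
  S ⇒ negate
  Lon: 0 + 25.66/60 = 0.4276667
  E ⇒ keep positive
Point 3:
  φ: split at 2 digits → 85° and 22.42568′; 85 + 22.42568/60 = 85.3737613
  N ⇒ keep positive
  λ: degrees = first 3 digits = 157, minutes = 50.1444; 157 + 50.1444/60 = 157.8357400
  W → negative
Point 4:
  Lat: degrees = first 2 digits = 71, minutes = 35.875; 71 + 35.875/60 = 71.5979167
  N → positive
  Lon: degrees = first 3 digits = 81, minutes = 9.394; 81 + 9.394/60 = 81.1565667
  W ⇒ negate
Point 5:
  Latitude: 27.5983′ = 0.459972°; total 68.4599717
  hemisphere S, so the sign is −
  λ: 106 + 13.52/60 = 106.2253333
  W ⇒ negate
Point 6:
  Latitude: degrees = first 2 digits = 88, minutes = 1.76496; 88 + 1.76496/60 = 88.0294160
  N ⇒ keep positive
  Longitude: degrees = first 3 digits = 27, minutes = 18.1935; 27 + 18.1935/60 = 27.3032250
  W → negative

1. -54.653333, -120.090914
2. -7.915350, 0.427667
3. 85.373761, -157.835740
4. 71.597917, -81.156567
5. -68.459972, -106.225333
6. 88.029416, -27.303225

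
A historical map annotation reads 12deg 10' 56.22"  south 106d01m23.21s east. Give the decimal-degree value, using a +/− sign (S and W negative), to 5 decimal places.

-12.18228, 106.02311

Latitude: 12° + 10/60 + 56.22/3600 = 12 + 0.166667 + 0.015617 = 12.182283
S → negative
Lon: 106 + 1/60 + 23.21/3600 = 106.023114
E ⇒ keep positive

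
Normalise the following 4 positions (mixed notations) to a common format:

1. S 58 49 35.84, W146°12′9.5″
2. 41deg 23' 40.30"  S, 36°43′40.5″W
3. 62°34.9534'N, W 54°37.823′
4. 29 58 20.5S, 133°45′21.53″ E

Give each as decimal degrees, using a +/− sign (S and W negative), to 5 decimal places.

1. -58.82662, -146.20264
2. -41.39453, -36.72792
3. 62.58256, -54.63038
4. -29.97236, 133.75598

Point 1:
  φ: 58° + 49/60 + 35.84/3600 = 58 + 0.816667 + 0.009956 = 58.826622
  S → negative
  λ: 146° + 12/60 + 9.5/3600 = 146 + 0.200000 + 0.002639 = 146.202639
  W → negative
Point 2:
  Latitude: 41 + 23/60 + 40.3/3600 = 41.394528
  hemisphere S, so the sign is −
  Longitude: 36 + 43/60 + 40.5/3600 = 36.727917
  W ⇒ negate
Point 3:
  Latitude: 34.9534′ = 0.582557°; total 62.582557
  N → positive
  Lon: 54 + 37.823/60 = 54.630383
  W ⇒ negate
Point 4:
  Latitude: 58′ + 20.5″ = 58.34167′; 29 + 58.34167/60 = 29.972361
  S → negative
  λ: 133 + 45/60 + 21.53/3600 = 133.755981
  E ⇒ keep positive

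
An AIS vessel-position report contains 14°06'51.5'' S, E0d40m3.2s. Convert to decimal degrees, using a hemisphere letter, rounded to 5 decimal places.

Lat: 14 + 6/60 + 51.5/3600 = 14.114306
λ: 40′ + 3.2″ = 40.05333′; 0 + 40.05333/60 = 0.667556

14.11431° S, 0.66756° E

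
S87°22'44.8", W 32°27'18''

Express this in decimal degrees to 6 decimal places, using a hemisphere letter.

Latitude: 22′ + 44.8″ = 22.74667′; 87 + 22.74667/60 = 87.3791111
λ: 32 + 27/60 + 18/3600 = 32.4550000

87.379111° S, 32.455000° W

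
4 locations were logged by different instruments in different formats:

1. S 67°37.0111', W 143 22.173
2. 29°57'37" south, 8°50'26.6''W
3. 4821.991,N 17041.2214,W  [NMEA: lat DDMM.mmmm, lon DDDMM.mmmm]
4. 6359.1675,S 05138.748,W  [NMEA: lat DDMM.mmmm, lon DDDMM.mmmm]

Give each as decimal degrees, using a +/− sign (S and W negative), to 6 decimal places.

1. -67.616852, -143.369550
2. -29.960278, -8.840722
3. 48.366517, -170.687023
4. -63.986125, -51.645800

Point 1:
  Latitude: 67 + 37.0111/60 = 67.6168517
  S → negative
  λ: 143 + 22.173/60 = 143.3695500
  W → negative
Point 2:
  Latitude: 29° + 57/60 + 37/3600 = 29 + 0.950000 + 0.010278 = 29.9602778
  S → negative
  Lon: 8 + 50/60 + 26.6/3600 = 8.8407222
  hemisphere W, so the sign is −
Point 3:
  φ: degrees = first 2 digits = 48, minutes = 21.991; 48 + 21.991/60 = 48.3665167
  N ⇒ keep positive
  λ: degrees = first 3 digits = 170, minutes = 41.2214; 170 + 41.2214/60 = 170.6870233
  W ⇒ negate
Point 4:
  Lat: split at 2 digits → 63° and 59.1675′; 63 + 59.1675/60 = 63.9861250
  hemisphere S, so the sign is −
  Lon: degrees = first 3 digits = 51, minutes = 38.748; 51 + 38.748/60 = 51.6458000
  hemisphere W, so the sign is −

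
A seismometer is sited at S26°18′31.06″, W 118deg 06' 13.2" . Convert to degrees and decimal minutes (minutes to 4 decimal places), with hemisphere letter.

26° 18.5177′ S, 118° 6.2200′ W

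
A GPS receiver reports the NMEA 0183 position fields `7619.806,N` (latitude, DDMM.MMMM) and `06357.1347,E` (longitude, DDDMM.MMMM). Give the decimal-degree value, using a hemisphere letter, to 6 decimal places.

φ: split at 2 digits → 76° and 19.806′; 76 + 19.806/60 = 76.3301000
Longitude: degrees = first 3 digits = 63, minutes = 57.1347; 63 + 57.1347/60 = 63.9522450

76.330100° N, 63.952245° E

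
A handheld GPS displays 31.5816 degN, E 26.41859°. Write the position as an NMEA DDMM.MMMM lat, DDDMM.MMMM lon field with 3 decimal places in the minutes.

Lat: minutes = (31.581600 − 31) × 60 = 34.89600
Longitude: fractional part 0.418590 → 25.11540 minutes

3134.896,N / 02625.115,E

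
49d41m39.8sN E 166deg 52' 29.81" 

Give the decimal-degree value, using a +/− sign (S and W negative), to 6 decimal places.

49.694389, 166.874947

φ: 49° + 41/60 + 39.8/3600 = 49 + 0.683333 + 0.011056 = 49.6943889
N → positive
Lon: 166° + 52/60 + 29.81/3600 = 166 + 0.866667 + 0.008281 = 166.8749472
E ⇒ keep positive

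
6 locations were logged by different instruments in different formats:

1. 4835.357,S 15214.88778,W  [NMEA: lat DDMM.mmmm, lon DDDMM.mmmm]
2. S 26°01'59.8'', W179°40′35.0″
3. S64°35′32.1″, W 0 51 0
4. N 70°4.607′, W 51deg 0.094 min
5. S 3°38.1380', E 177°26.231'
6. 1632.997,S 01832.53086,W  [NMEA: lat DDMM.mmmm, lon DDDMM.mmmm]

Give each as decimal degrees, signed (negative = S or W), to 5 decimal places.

1. -48.58928, -152.24813
2. -26.03328, -179.67639
3. -64.59225, -0.85000
4. 70.07678, -51.00157
5. -3.63563, 177.43718
6. -16.54995, -18.54218

Point 1:
  Lat: degrees = first 2 digits = 48, minutes = 35.357; 48 + 35.357/60 = 48.589283
  hemisphere S, so the sign is −
  Longitude: split at 3 digits → 152° and 14.88778′; 152 + 14.88778/60 = 152.248130
  hemisphere W, so the sign is −
Point 2:
  Lat: 26° + 1/60 + 59.8/3600 = 26 + 0.016667 + 0.016611 = 26.033278
  S ⇒ negate
  Longitude: 40′ + 35″ = 40.58333′; 179 + 40.58333/60 = 179.676389
  W → negative
Point 3:
  Latitude: 35′ + 32.1″ = 35.53500′; 64 + 35.53500/60 = 64.592250
  S → negative
  λ: 51′ + 0″ = 51.00000′; 0 + 51.00000/60 = 0.850000
  W → negative
Point 4:
  Lat: 4.607′ = 0.076783°; total 70.076783
  N → positive
  λ: 51 + 0.094/60 = 51.001567
  hemisphere W, so the sign is −
Point 5:
  φ: 3 + 38.138/60 = 3.635633
  hemisphere S, so the sign is −
  λ: 26.231′ = 0.437183°; total 177.437183
  E → positive
Point 6:
  Lat: degrees = first 2 digits = 16, minutes = 32.997; 16 + 32.997/60 = 16.549950
  hemisphere S, so the sign is −
  λ: degrees = first 3 digits = 18, minutes = 32.53086; 18 + 32.53086/60 = 18.542181
  hemisphere W, so the sign is −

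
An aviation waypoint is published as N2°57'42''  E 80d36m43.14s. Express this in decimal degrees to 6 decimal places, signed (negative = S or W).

φ: 2 + 57/60 + 42/3600 = 2.9616667
N ⇒ keep positive
Longitude: 36′ + 43.14″ = 36.71900′; 80 + 36.71900/60 = 80.6119833
E ⇒ keep positive

2.961667, 80.611983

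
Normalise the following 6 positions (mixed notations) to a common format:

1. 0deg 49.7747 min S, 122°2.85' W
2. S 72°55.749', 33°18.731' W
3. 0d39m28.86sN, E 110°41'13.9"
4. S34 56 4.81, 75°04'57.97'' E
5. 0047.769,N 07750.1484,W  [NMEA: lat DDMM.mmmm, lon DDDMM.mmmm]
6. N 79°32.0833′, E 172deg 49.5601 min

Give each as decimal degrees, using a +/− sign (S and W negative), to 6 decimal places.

1. -0.829578, -122.047500
2. -72.929150, -33.312183
3. 0.658017, 110.687194
4. -34.934669, 75.082769
5. 0.796150, -77.835807
6. 79.534722, 172.826002

Point 1:
  φ: 49.7747′ = 0.829578°; total 0.8295783
  S → negative
  λ: 2.85′ = 0.047500°; total 122.0475000
  W ⇒ negate
Point 2:
  φ: 72 + 55.749/60 = 72.9291500
  hemisphere S, so the sign is −
  λ: 18.731′ = 0.312183°; total 33.3121833
  W ⇒ negate
Point 3:
  Lat: 0° + 39/60 + 28.86/3600 = 0 + 0.650000 + 0.008017 = 0.6580167
  N → positive
  Longitude: 110 + 41/60 + 13.9/3600 = 110.6871944
  E → positive
Point 4:
  Latitude: 34 + 56/60 + 4.81/3600 = 34.9346694
  S → negative
  Longitude: 75 + 4/60 + 57.97/3600 = 75.0827694
  E ⇒ keep positive
Point 5:
  φ: degrees = first 2 digits = 0, minutes = 47.769; 0 + 47.769/60 = 0.7961500
  N ⇒ keep positive
  λ: split at 3 digits → 077° and 50.1484′; 77 + 50.1484/60 = 77.8358067
  W → negative
Point 6:
  Lat: 32.0833′ = 0.534722°; total 79.5347217
  N ⇒ keep positive
  Longitude: 172 + 49.5601/60 = 172.8260017
  E ⇒ keep positive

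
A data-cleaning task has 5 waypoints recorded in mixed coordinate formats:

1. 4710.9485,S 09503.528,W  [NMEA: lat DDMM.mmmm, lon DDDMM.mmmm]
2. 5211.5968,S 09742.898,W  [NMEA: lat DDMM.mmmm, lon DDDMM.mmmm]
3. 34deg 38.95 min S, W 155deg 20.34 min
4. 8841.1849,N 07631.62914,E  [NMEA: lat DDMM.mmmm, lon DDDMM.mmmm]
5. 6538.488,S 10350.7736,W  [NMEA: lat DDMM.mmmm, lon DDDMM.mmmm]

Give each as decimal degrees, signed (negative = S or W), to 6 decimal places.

1. -47.182475, -95.058800
2. -52.193280, -97.714967
3. -34.649167, -155.339000
4. 88.686415, 76.527152
5. -65.641467, -103.846227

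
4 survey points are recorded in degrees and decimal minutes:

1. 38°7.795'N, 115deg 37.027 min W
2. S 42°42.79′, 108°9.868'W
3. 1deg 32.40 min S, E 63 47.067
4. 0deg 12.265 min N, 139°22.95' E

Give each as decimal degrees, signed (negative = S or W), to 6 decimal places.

Point 1:
  Lat: 38 + 7.795/60 = 38.1299167
  N ⇒ keep positive
  Lon: 115 + 37.027/60 = 115.6171167
  W ⇒ negate
Point 2:
  Lat: 42 + 42.79/60 = 42.7131667
  S ⇒ negate
  Longitude: 108 + 9.868/60 = 108.1644667
  hemisphere W, so the sign is −
Point 3:
  φ: 32.4′ = 0.540000°; total 1.5400000
  S ⇒ negate
  Longitude: 47.067′ = 0.784450°; total 63.7844500
  E → positive
Point 4:
  Latitude: 0 + 12.265/60 = 0.2044167
  N ⇒ keep positive
  λ: 22.95′ = 0.382500°; total 139.3825000
  E ⇒ keep positive

1. 38.129917, -115.617117
2. -42.713167, -108.164467
3. -1.540000, 63.784450
4. 0.204417, 139.382500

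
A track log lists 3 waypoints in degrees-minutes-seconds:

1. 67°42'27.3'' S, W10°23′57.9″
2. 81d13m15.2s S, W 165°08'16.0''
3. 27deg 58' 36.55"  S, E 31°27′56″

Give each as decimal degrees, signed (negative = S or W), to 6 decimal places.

Point 1:
  φ: 67° + 42/60 + 27.3/3600 = 67 + 0.700000 + 0.007583 = 67.7075833
  hemisphere S, so the sign is −
  Longitude: 10 + 23/60 + 57.9/3600 = 10.3994167
  W ⇒ negate
Point 2:
  Latitude: 13′ + 15.2″ = 13.25333′; 81 + 13.25333/60 = 81.2208889
  S → negative
  λ: 8′ + 16″ = 8.26667′; 165 + 8.26667/60 = 165.1377778
  W → negative
Point 3:
  Latitude: 27 + 58/60 + 36.55/3600 = 27.9768194
  S → negative
  Lon: 31 + 27/60 + 56/3600 = 31.4655556
  E → positive

1. -67.707583, -10.399417
2. -81.220889, -165.137778
3. -27.976819, 31.465556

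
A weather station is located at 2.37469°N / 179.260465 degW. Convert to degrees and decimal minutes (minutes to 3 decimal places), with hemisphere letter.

2° 22.481′ N, 179° 15.628′ W

Latitude: 2° + 0.374690 × 60 = 2° 22.48140′
λ: minutes = (179.260465 − 179) × 60 = 15.62790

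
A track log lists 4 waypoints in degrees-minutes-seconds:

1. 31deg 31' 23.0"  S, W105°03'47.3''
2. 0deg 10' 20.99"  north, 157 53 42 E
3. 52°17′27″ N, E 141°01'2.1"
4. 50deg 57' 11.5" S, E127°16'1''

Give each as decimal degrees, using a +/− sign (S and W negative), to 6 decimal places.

Point 1:
  Lat: 31° + 31/60 + 23/3600 = 31 + 0.516667 + 0.006389 = 31.5230556
  S → negative
  λ: 105 + 3/60 + 47.3/3600 = 105.0631389
  W ⇒ negate
Point 2:
  Latitude: 10′ + 20.99″ = 10.34983′; 0 + 10.34983/60 = 0.1724972
  N ⇒ keep positive
  Lon: 53′ + 42″ = 53.70000′; 157 + 53.70000/60 = 157.8950000
  E ⇒ keep positive
Point 3:
  φ: 17′ + 27″ = 17.45000′; 52 + 17.45000/60 = 52.2908333
  N ⇒ keep positive
  Longitude: 1′ + 2.1″ = 1.03500′; 141 + 1.03500/60 = 141.0172500
  E → positive
Point 4:
  Lat: 50° + 57/60 + 11.5/3600 = 50 + 0.950000 + 0.003194 = 50.9531944
  hemisphere S, so the sign is −
  Lon: 127° + 16/60 + 1/3600 = 127 + 0.266667 + 0.000278 = 127.2669444
  E ⇒ keep positive

1. -31.523056, -105.063139
2. 0.172497, 157.895000
3. 52.290833, 141.017250
4. -50.953194, 127.266944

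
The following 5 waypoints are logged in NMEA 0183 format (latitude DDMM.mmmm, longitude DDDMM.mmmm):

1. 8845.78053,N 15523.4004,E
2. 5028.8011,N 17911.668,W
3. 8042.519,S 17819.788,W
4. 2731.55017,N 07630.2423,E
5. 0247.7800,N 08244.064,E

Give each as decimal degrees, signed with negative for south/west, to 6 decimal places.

1. 88.763009, 155.390007
2. 50.480018, -179.194467
3. -80.708650, -178.329800
4. 27.525836, 76.504038
5. 2.796333, 82.734400

Point 1:
  Lat: split at 2 digits → 88° and 45.78053′; 88 + 45.78053/60 = 88.7630088
  N ⇒ keep positive
  Lon: degrees = first 3 digits = 155, minutes = 23.4004; 155 + 23.4004/60 = 155.3900067
  E → positive
Point 2:
  Latitude: degrees = first 2 digits = 50, minutes = 28.8011; 50 + 28.8011/60 = 50.4800183
  N → positive
  Longitude: split at 3 digits → 179° and 11.668′; 179 + 11.668/60 = 179.1944667
  W → negative
Point 3:
  Latitude: split at 2 digits → 80° and 42.519′; 80 + 42.519/60 = 80.7086500
  S → negative
  λ: split at 3 digits → 178° and 19.788′; 178 + 19.788/60 = 178.3298000
  W → negative
Point 4:
  Latitude: degrees = first 2 digits = 27, minutes = 31.55017; 27 + 31.55017/60 = 27.5258362
  N ⇒ keep positive
  λ: split at 3 digits → 076° and 30.2423′; 76 + 30.2423/60 = 76.5040383
  E → positive
Point 5:
  Lat: split at 2 digits → 02° and 47.78′; 2 + 47.78/60 = 2.7963333
  N → positive
  Longitude: split at 3 digits → 082° and 44.064′; 82 + 44.064/60 = 82.7344000
  E ⇒ keep positive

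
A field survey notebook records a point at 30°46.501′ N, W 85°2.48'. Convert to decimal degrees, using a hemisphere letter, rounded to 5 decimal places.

30.77502° N, 85.04133° W

Latitude: 46.501′ = 0.775017°; total 30.775017
Longitude: 85 + 2.48/60 = 85.041333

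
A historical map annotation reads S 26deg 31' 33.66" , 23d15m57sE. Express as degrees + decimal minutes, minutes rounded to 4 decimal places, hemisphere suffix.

Lat: seconds/60 = 0.56100; minutes = 31 + 0.56100 = 31.561000
λ: seconds/60 = 0.95000; minutes = 15 + 0.95000 = 15.950000

26° 31.5610′ S, 23° 15.9500′ E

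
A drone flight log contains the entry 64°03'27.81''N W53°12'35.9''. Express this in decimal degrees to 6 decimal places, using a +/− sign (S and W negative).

Latitude: 64 + 3/60 + 27.81/3600 = 64.0577250
N → positive
Longitude: 12′ + 35.9″ = 12.59833′; 53 + 12.59833/60 = 53.2099722
W ⇒ negate

64.057725, -53.209972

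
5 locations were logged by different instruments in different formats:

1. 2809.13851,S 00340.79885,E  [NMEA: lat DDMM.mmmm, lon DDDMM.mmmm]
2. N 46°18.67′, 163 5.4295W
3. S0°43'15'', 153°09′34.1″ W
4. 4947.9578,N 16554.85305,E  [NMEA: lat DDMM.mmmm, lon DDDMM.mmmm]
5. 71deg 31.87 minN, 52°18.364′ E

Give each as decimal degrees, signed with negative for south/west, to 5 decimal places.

1. -28.15231, 3.67998
2. 46.31117, -163.09049
3. -0.72083, -153.15947
4. 49.79930, 165.91422
5. 71.53117, 52.30607

Point 1:
  φ: degrees = first 2 digits = 28, minutes = 9.13851; 28 + 9.13851/60 = 28.152309
  S ⇒ negate
  λ: degrees = first 3 digits = 3, minutes = 40.79885; 3 + 40.79885/60 = 3.679981
  E ⇒ keep positive
Point 2:
  Latitude: 18.67′ = 0.311167°; total 46.311167
  N → positive
  Lon: 163 + 5.4295/60 = 163.090492
  hemisphere W, so the sign is −
Point 3:
  φ: 0 + 43/60 + 15/3600 = 0.720833
  S ⇒ negate
  Lon: 9′ + 34.1″ = 9.56833′; 153 + 9.56833/60 = 153.159472
  W → negative
Point 4:
  Lat: degrees = first 2 digits = 49, minutes = 47.9578; 49 + 47.9578/60 = 49.799297
  N → positive
  Lon: split at 3 digits → 165° and 54.85305′; 165 + 54.85305/60 = 165.914218
  E ⇒ keep positive
Point 5:
  Latitude: 31.87′ = 0.531167°; total 71.531167
  N ⇒ keep positive
  Lon: 18.364′ = 0.306067°; total 52.306067
  E → positive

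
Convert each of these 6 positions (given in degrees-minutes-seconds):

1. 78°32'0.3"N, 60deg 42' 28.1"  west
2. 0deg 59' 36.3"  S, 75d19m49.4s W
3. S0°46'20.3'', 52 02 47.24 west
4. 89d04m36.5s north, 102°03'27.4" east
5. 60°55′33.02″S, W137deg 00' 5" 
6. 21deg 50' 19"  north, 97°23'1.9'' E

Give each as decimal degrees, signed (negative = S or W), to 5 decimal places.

Point 1:
  Lat: 78° + 32/60 + 0.3/3600 = 78 + 0.533333 + 0.000083 = 78.533417
  N ⇒ keep positive
  Longitude: 60° + 42/60 + 28.1/3600 = 60 + 0.700000 + 0.007806 = 60.707806
  W ⇒ negate
Point 2:
  Latitude: 59′ + 36.3″ = 59.60500′; 0 + 59.60500/60 = 0.993417
  S → negative
  Lon: 75° + 19/60 + 49.4/3600 = 75 + 0.316667 + 0.013722 = 75.330389
  W → negative
Point 3:
  Latitude: 0 + 46/60 + 20.3/3600 = 0.772306
  hemisphere S, so the sign is −
  Longitude: 52 + 2/60 + 47.24/3600 = 52.046456
  hemisphere W, so the sign is −
Point 4:
  φ: 89 + 4/60 + 36.5/3600 = 89.076806
  N → positive
  Lon: 102 + 3/60 + 27.4/3600 = 102.057611
  E → positive
Point 5:
  Latitude: 55′ + 33.02″ = 55.55033′; 60 + 55.55033/60 = 60.925839
  hemisphere S, so the sign is −
  Lon: 137 + 0/60 + 5/3600 = 137.001389
  W ⇒ negate
Point 6:
  Latitude: 21 + 50/60 + 19/3600 = 21.838611
  N → positive
  λ: 97° + 23/60 + 1.9/3600 = 97 + 0.383333 + 0.000528 = 97.383861
  E → positive

1. 78.53342, -60.70781
2. -0.99342, -75.33039
3. -0.77231, -52.04646
4. 89.07681, 102.05761
5. -60.92584, -137.00139
6. 21.83861, 97.38386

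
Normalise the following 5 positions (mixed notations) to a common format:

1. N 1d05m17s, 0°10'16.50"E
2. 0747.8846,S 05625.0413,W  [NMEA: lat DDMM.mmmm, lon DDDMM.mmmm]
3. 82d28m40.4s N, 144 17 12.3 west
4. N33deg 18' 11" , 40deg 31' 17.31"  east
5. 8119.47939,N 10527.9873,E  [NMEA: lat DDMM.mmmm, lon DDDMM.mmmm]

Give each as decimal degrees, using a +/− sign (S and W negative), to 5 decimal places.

1. 1.08806, 0.17125
2. -7.79808, -56.41736
3. 82.47789, -144.28675
4. 33.30306, 40.52148
5. 81.32466, 105.46646

Point 1:
  φ: 1° + 5/60 + 17/3600 = 1 + 0.083333 + 0.004722 = 1.088056
  N ⇒ keep positive
  Lon: 0 + 10/60 + 16.5/3600 = 0.171250
  E → positive
Point 2:
  Latitude: split at 2 digits → 07° and 47.8846′; 7 + 47.8846/60 = 7.798077
  hemisphere S, so the sign is −
  λ: degrees = first 3 digits = 56, minutes = 25.0413; 56 + 25.0413/60 = 56.417355
  W → negative
Point 3:
  φ: 28′ + 40.4″ = 28.67333′; 82 + 28.67333/60 = 82.477889
  N ⇒ keep positive
  λ: 17′ + 12.3″ = 17.20500′; 144 + 17.20500/60 = 144.286750
  W ⇒ negate
Point 4:
  Latitude: 33° + 18/60 + 11/3600 = 33 + 0.300000 + 0.003056 = 33.303056
  N ⇒ keep positive
  Lon: 40 + 31/60 + 17.31/3600 = 40.521475
  E ⇒ keep positive
Point 5:
  Lat: split at 2 digits → 81° and 19.47939′; 81 + 19.47939/60 = 81.324657
  N ⇒ keep positive
  λ: split at 3 digits → 105° and 27.9873′; 105 + 27.9873/60 = 105.466455
  E → positive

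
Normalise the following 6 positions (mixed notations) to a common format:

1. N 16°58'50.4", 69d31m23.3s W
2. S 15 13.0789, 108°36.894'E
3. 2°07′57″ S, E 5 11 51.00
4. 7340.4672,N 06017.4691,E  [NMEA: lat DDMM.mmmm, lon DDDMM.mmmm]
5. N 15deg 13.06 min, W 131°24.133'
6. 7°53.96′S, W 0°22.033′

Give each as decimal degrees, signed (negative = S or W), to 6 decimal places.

Point 1:
  φ: 16 + 58/60 + 50.4/3600 = 16.9806667
  N ⇒ keep positive
  λ: 69 + 31/60 + 23.3/3600 = 69.5231389
  W ⇒ negate
Point 2:
  Latitude: 15 + 13.0789/60 = 15.2179817
  hemisphere S, so the sign is −
  λ: 36.894′ = 0.614900°; total 108.6149000
  E ⇒ keep positive
Point 3:
  Lat: 2° + 7/60 + 57/3600 = 2 + 0.116667 + 0.015833 = 2.1325000
  S ⇒ negate
  Longitude: 5° + 11/60 + 51/3600 = 5 + 0.183333 + 0.014167 = 5.1975000
  E ⇒ keep positive
Point 4:
  Lat: degrees = first 2 digits = 73, minutes = 40.4672; 73 + 40.4672/60 = 73.6744533
  N → positive
  Longitude: degrees = first 3 digits = 60, minutes = 17.4691; 60 + 17.4691/60 = 60.2911517
  E → positive
Point 5:
  Lat: 13.06′ = 0.217667°; total 15.2176667
  N ⇒ keep positive
  λ: 24.133′ = 0.402217°; total 131.4022167
  W → negative
Point 6:
  Lat: 7 + 53.96/60 = 7.8993333
  S → negative
  Lon: 0 + 22.033/60 = 0.3672167
  W ⇒ negate

1. 16.980667, -69.523139
2. -15.217982, 108.614900
3. -2.132500, 5.197500
4. 73.674453, 60.291152
5. 15.217667, -131.402217
6. -7.899333, -0.367217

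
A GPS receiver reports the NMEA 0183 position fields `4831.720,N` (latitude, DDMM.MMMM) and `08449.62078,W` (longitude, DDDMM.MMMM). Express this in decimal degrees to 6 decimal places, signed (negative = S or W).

Lat: split at 2 digits → 48° and 31.72′; 48 + 31.72/60 = 48.5286667
N → positive
Longitude: degrees = first 3 digits = 84, minutes = 49.62078; 84 + 49.62078/60 = 84.8270130
W ⇒ negate

48.528667, -84.827013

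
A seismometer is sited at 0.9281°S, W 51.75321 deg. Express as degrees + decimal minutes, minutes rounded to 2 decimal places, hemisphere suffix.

0° 55.69′ S, 51° 45.19′ W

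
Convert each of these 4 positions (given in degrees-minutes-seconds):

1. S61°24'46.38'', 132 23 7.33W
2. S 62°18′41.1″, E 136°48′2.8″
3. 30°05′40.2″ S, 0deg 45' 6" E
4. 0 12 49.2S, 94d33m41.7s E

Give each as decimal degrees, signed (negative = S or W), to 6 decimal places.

Point 1:
  φ: 24′ + 46.38″ = 24.77300′; 61 + 24.77300/60 = 61.4128833
  S → negative
  λ: 132° + 23/60 + 7.33/3600 = 132 + 0.383333 + 0.002036 = 132.3853694
  W → negative
Point 2:
  Lat: 62° + 18/60 + 41.1/3600 = 62 + 0.300000 + 0.011417 = 62.3114167
  S → negative
  λ: 136° + 48/60 + 2.8/3600 = 136 + 0.800000 + 0.000778 = 136.8007778
  E → positive
Point 3:
  Lat: 5′ + 40.2″ = 5.67000′; 30 + 5.67000/60 = 30.0945000
  S → negative
  Longitude: 0 + 45/60 + 6/3600 = 0.7516667
  E ⇒ keep positive
Point 4:
  Lat: 0° + 12/60 + 49.2/3600 = 0 + 0.200000 + 0.013667 = 0.2136667
  hemisphere S, so the sign is −
  λ: 33′ + 41.7″ = 33.69500′; 94 + 33.69500/60 = 94.5615833
  E → positive

1. -61.412883, -132.385369
2. -62.311417, 136.800778
3. -30.094500, 0.751667
4. -0.213667, 94.561583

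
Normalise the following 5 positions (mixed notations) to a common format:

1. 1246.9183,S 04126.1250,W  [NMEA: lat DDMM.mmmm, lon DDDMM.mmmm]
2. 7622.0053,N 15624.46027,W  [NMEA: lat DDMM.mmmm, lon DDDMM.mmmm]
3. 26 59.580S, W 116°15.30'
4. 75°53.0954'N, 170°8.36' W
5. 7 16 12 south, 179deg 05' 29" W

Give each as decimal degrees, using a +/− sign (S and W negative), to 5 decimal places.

Point 1:
  Lat: degrees = first 2 digits = 12, minutes = 46.9183; 12 + 46.9183/60 = 12.781972
  hemisphere S, so the sign is −
  Longitude: split at 3 digits → 041° and 26.125′; 41 + 26.125/60 = 41.435417
  W ⇒ negate
Point 2:
  Lat: degrees = first 2 digits = 76, minutes = 22.0053; 76 + 22.0053/60 = 76.366755
  N ⇒ keep positive
  Lon: degrees = first 3 digits = 156, minutes = 24.46027; 156 + 24.46027/60 = 156.407671
  hemisphere W, so the sign is −
Point 3:
  Lat: 26 + 59.58/60 = 26.993000
  S ⇒ negate
  λ: 15.3′ = 0.255000°; total 116.255000
  hemisphere W, so the sign is −
Point 4:
  φ: 75 + 53.0954/60 = 75.884923
  N ⇒ keep positive
  λ: 8.36′ = 0.139333°; total 170.139333
  W → negative
Point 5:
  Latitude: 7° + 16/60 + 12/3600 = 7 + 0.266667 + 0.003333 = 7.270000
  hemisphere S, so the sign is −
  Longitude: 179° + 5/60 + 29/3600 = 179 + 0.083333 + 0.008056 = 179.091389
  W ⇒ negate

1. -12.78197, -41.43542
2. 76.36676, -156.40767
3. -26.99300, -116.25500
4. 75.88492, -170.13933
5. -7.27000, -179.09139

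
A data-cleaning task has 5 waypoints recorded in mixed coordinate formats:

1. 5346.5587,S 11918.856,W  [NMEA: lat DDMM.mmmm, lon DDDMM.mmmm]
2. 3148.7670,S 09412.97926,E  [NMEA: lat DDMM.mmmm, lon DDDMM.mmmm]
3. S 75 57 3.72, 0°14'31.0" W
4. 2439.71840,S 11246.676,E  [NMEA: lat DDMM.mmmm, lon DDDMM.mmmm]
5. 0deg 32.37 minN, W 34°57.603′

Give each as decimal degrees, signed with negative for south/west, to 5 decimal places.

Point 1:
  Lat: split at 2 digits → 53° and 46.5587′; 53 + 46.5587/60 = 53.775978
  S ⇒ negate
  Lon: degrees = first 3 digits = 119, minutes = 18.856; 119 + 18.856/60 = 119.314267
  W → negative
Point 2:
  Latitude: split at 2 digits → 31° and 48.767′; 31 + 48.767/60 = 31.812783
  S → negative
  Longitude: degrees = first 3 digits = 94, minutes = 12.97926; 94 + 12.97926/60 = 94.216321
  E → positive
Point 3:
  φ: 75° + 57/60 + 3.72/3600 = 75 + 0.950000 + 0.001033 = 75.951033
  S ⇒ negate
  Longitude: 0° + 14/60 + 31/3600 = 0 + 0.233333 + 0.008611 = 0.241944
  hemisphere W, so the sign is −
Point 4:
  Lat: degrees = first 2 digits = 24, minutes = 39.7184; 24 + 39.7184/60 = 24.661973
  hemisphere S, so the sign is −
  Longitude: split at 3 digits → 112° and 46.676′; 112 + 46.676/60 = 112.777933
  E → positive
Point 5:
  φ: 0 + 32.37/60 = 0.539500
  N ⇒ keep positive
  Longitude: 57.603′ = 0.960050°; total 34.960050
  hemisphere W, so the sign is −

1. -53.77598, -119.31427
2. -31.81278, 94.21632
3. -75.95103, -0.24194
4. -24.66197, 112.77793
5. 0.53950, -34.96005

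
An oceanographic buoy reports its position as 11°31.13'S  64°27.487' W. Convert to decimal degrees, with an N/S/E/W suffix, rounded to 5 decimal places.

φ: 11 + 31.13/60 = 11.518833
Longitude: 27.487′ = 0.458117°; total 64.458117

11.51883° S, 64.45812° W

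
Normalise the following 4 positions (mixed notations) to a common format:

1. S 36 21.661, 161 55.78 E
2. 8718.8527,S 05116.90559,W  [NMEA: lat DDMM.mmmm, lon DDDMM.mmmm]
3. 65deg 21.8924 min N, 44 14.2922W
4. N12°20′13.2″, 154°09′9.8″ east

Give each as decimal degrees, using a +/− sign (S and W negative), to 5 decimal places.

1. -36.36102, 161.92967
2. -87.31421, -51.28176
3. 65.36487, -44.23820
4. 12.33700, 154.15272

Point 1:
  Latitude: 21.661′ = 0.361017°; total 36.361017
  S ⇒ negate
  Longitude: 55.78′ = 0.929667°; total 161.929667
  E ⇒ keep positive
Point 2:
  Latitude: degrees = first 2 digits = 87, minutes = 18.8527; 87 + 18.8527/60 = 87.314212
  S ⇒ negate
  Longitude: degrees = first 3 digits = 51, minutes = 16.90559; 51 + 16.90559/60 = 51.281760
  hemisphere W, so the sign is −
Point 3:
  φ: 21.8924′ = 0.364873°; total 65.364873
  N → positive
  Longitude: 44 + 14.2922/60 = 44.238203
  hemisphere W, so the sign is −
Point 4:
  φ: 12 + 20/60 + 13.2/3600 = 12.337000
  N ⇒ keep positive
  λ: 9′ + 9.8″ = 9.16333′; 154 + 9.16333/60 = 154.152722
  E ⇒ keep positive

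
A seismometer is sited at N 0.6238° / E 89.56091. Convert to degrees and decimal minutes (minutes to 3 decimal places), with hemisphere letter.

0° 37.428′ N, 89° 33.655′ E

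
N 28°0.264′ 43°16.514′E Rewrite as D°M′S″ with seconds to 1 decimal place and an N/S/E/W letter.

28°00′15.8″ N, 43°16′30.8″ E

Lat: fractional minutes 0.26400 × 60 = 15.840″
Lon: fractional minutes 0.51400 × 60 = 30.840″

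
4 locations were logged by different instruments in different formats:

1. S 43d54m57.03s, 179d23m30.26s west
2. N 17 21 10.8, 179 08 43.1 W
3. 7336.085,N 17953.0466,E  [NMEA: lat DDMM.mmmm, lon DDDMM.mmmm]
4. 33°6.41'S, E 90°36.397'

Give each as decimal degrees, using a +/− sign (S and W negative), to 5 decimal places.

Point 1:
  Latitude: 43 + 54/60 + 57.03/3600 = 43.915842
  hemisphere S, so the sign is −
  λ: 23′ + 30.26″ = 23.50433′; 179 + 23.50433/60 = 179.391739
  hemisphere W, so the sign is −
Point 2:
  φ: 17° + 21/60 + 10.8/3600 = 17 + 0.350000 + 0.003000 = 17.353000
  N ⇒ keep positive
  Longitude: 179 + 8/60 + 43.1/3600 = 179.145306
  W ⇒ negate
Point 3:
  Latitude: split at 2 digits → 73° and 36.085′; 73 + 36.085/60 = 73.601417
  N ⇒ keep positive
  Longitude: split at 3 digits → 179° and 53.0466′; 179 + 53.0466/60 = 179.884110
  E → positive
Point 4:
  φ: 33 + 6.41/60 = 33.106833
  S → negative
  λ: 90 + 36.397/60 = 90.606617
  E ⇒ keep positive

1. -43.91584, -179.39174
2. 17.35300, -179.14531
3. 73.60142, 179.88411
4. -33.10683, 90.60662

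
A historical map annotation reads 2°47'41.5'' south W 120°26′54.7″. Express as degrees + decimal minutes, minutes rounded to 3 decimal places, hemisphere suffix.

Latitude: 47 + 41.5/60 = 47.69167′
λ: 26 + 54.7/60 = 26.91167′

2° 47.692′ S, 120° 26.912′ W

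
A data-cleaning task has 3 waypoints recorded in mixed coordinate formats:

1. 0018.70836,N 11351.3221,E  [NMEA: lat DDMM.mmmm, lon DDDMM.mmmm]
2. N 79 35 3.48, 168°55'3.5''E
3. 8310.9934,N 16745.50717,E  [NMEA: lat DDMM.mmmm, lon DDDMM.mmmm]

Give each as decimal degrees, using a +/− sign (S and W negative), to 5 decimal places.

Point 1:
  Latitude: degrees = first 2 digits = 0, minutes = 18.70836; 0 + 18.70836/60 = 0.311806
  N ⇒ keep positive
  Lon: split at 3 digits → 113° and 51.3221′; 113 + 51.3221/60 = 113.855368
  E ⇒ keep positive
Point 2:
  Latitude: 79 + 35/60 + 3.48/3600 = 79.584300
  N ⇒ keep positive
  Longitude: 168 + 55/60 + 3.5/3600 = 168.917639
  E → positive
Point 3:
  Lat: degrees = first 2 digits = 83, minutes = 10.9934; 83 + 10.9934/60 = 83.183223
  N → positive
  λ: split at 3 digits → 167° and 45.50717′; 167 + 45.50717/60 = 167.758453
  E → positive

1. 0.31181, 113.85537
2. 79.58430, 168.91764
3. 83.18322, 167.75845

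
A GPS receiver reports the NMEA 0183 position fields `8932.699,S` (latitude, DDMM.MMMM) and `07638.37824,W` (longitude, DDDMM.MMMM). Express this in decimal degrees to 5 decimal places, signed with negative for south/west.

φ: degrees = first 2 digits = 89, minutes = 32.699; 89 + 32.699/60 = 89.544983
S ⇒ negate
λ: degrees = first 3 digits = 76, minutes = 38.37824; 76 + 38.37824/60 = 76.639637
hemisphere W, so the sign is −

-89.54498, -76.63964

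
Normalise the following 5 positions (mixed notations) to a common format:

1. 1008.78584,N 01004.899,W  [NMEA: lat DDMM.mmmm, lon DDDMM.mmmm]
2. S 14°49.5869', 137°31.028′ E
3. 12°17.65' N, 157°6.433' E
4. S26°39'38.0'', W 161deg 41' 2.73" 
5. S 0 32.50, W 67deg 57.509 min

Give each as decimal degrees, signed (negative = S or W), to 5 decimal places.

Point 1:
  φ: degrees = first 2 digits = 10, minutes = 8.78584; 10 + 8.78584/60 = 10.146431
  N → positive
  λ: split at 3 digits → 010° and 4.899′; 10 + 4.899/60 = 10.081650
  hemisphere W, so the sign is −
Point 2:
  Latitude: 49.5869′ = 0.826448°; total 14.826448
  hemisphere S, so the sign is −
  Lon: 31.028′ = 0.517133°; total 137.517133
  E → positive
Point 3:
  φ: 12 + 17.65/60 = 12.294167
  N ⇒ keep positive
  Longitude: 157 + 6.433/60 = 157.107217
  E ⇒ keep positive
Point 4:
  φ: 26 + 39/60 + 38/3600 = 26.660556
  hemisphere S, so the sign is −
  λ: 161° + 41/60 + 2.73/3600 = 161 + 0.683333 + 0.000758 = 161.684092
  W ⇒ negate
Point 5:
  Latitude: 0 + 32.5/60 = 0.541667
  S → negative
  λ: 57.509′ = 0.958483°; total 67.958483
  W ⇒ negate

1. 10.14643, -10.08165
2. -14.82645, 137.51713
3. 12.29417, 157.10722
4. -26.66056, -161.68409
5. -0.54167, -67.95848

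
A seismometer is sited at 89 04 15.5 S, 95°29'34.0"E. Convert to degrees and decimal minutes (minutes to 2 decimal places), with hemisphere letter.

89° 4.26′ S, 95° 29.57′ E

Latitude: 4 + 15.5/60 = 4.2583′
Lon: seconds/60 = 0.56667; minutes = 29 + 0.56667 = 29.5667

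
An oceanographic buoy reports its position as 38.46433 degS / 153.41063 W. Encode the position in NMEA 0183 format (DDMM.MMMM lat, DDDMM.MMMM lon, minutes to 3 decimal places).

Lat: 38° + 0.464330 × 60 = 38° 27.85980′
Lon: minutes = (153.410630 − 153) × 60 = 24.63780

3827.860,S / 15324.638,W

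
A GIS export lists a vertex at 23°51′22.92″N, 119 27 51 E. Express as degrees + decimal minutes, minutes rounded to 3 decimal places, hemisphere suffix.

23° 51.382′ N, 119° 27.850′ E

Lat: seconds/60 = 0.38200; minutes = 51 + 0.38200 = 51.38200
Longitude: 27 + 51/60 = 27.85000′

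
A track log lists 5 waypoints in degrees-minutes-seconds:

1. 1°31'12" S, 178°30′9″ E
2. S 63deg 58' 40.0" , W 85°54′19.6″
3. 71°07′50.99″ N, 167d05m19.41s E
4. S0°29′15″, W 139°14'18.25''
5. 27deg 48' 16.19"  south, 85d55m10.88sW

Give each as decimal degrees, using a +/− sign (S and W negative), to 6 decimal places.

Point 1:
  Lat: 1 + 31/60 + 12/3600 = 1.5200000
  S ⇒ negate
  Longitude: 30′ + 9″ = 30.15000′; 178 + 30.15000/60 = 178.5025000
  E → positive
Point 2:
  φ: 63° + 58/60 + 40/3600 = 63 + 0.966667 + 0.011111 = 63.9777778
  S ⇒ negate
  λ: 54′ + 19.6″ = 54.32667′; 85 + 54.32667/60 = 85.9054444
  W ⇒ negate
Point 3:
  Lat: 7′ + 50.99″ = 7.84983′; 71 + 7.84983/60 = 71.1308306
  N ⇒ keep positive
  λ: 167° + 5/60 + 19.41/3600 = 167 + 0.083333 + 0.005392 = 167.0887250
  E ⇒ keep positive
Point 4:
  φ: 0 + 29/60 + 15/3600 = 0.4875000
  hemisphere S, so the sign is −
  Lon: 14′ + 18.25″ = 14.30417′; 139 + 14.30417/60 = 139.2384028
  W → negative
Point 5:
  Latitude: 27 + 48/60 + 16.19/3600 = 27.8044972
  S ⇒ negate
  Lon: 85° + 55/60 + 10.88/3600 = 85 + 0.916667 + 0.003022 = 85.9196889
  W ⇒ negate

1. -1.520000, 178.502500
2. -63.977778, -85.905444
3. 71.130831, 167.088725
4. -0.487500, -139.238403
5. -27.804497, -85.919689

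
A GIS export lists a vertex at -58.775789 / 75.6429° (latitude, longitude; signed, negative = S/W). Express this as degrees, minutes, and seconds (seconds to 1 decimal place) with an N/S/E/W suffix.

Latitude is negative → S; |value| = 58.775789
Latitude: 0.775789° → 46.54734′; 0.54734 × 60 = 32.840″
Lon: 0.642900 × 60 = 38.57400′ → 38′, remainder × 60 = 34.440″

58°46′32.8″ S, 75°38′34.4″ E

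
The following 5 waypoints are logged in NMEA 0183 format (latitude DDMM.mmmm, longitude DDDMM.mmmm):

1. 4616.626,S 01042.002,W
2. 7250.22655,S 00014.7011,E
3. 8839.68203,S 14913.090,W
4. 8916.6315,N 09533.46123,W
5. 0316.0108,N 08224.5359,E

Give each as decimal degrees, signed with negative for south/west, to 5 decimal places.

1. -46.27710, -10.70003
2. -72.83711, 0.24502
3. -88.66137, -149.21817
4. 89.27719, -95.55769
5. 3.26685, 82.40893

Point 1:
  Latitude: split at 2 digits → 46° and 16.626′; 46 + 16.626/60 = 46.277100
  hemisphere S, so the sign is −
  Lon: split at 3 digits → 010° and 42.002′; 10 + 42.002/60 = 10.700033
  hemisphere W, so the sign is −
Point 2:
  Latitude: split at 2 digits → 72° and 50.22655′; 72 + 50.22655/60 = 72.837109
  S → negative
  Longitude: degrees = first 3 digits = 0, minutes = 14.7011; 0 + 14.7011/60 = 0.245018
  E ⇒ keep positive
Point 3:
  φ: split at 2 digits → 88° and 39.68203′; 88 + 39.68203/60 = 88.661367
  hemisphere S, so the sign is −
  Longitude: degrees = first 3 digits = 149, minutes = 13.09; 149 + 13.09/60 = 149.218167
  W ⇒ negate
Point 4:
  Lat: degrees = first 2 digits = 89, minutes = 16.6315; 89 + 16.6315/60 = 89.277192
  N → positive
  λ: split at 3 digits → 095° and 33.46123′; 95 + 33.46123/60 = 95.557687
  hemisphere W, so the sign is −
Point 5:
  Lat: split at 2 digits → 03° and 16.0108′; 3 + 16.0108/60 = 3.266847
  N ⇒ keep positive
  Lon: degrees = first 3 digits = 82, minutes = 24.5359; 82 + 24.5359/60 = 82.408932
  E ⇒ keep positive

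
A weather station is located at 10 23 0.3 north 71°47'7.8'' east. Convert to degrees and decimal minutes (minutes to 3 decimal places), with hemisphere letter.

10° 23.005′ N, 71° 47.130′ E

Lat: 23 + 0.3/60 = 23.00500′
Longitude: 47 + 7.8/60 = 47.13000′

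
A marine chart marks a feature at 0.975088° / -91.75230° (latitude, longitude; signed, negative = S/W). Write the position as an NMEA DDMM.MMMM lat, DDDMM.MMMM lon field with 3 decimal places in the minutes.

Lat: minutes = (0.975088 − 0) × 60 = 58.50528
Longitude is negative → W; |value| = 91.752300
Longitude: fractional part 0.752300 → 45.13800 minutes

0058.505,N / 09145.138,W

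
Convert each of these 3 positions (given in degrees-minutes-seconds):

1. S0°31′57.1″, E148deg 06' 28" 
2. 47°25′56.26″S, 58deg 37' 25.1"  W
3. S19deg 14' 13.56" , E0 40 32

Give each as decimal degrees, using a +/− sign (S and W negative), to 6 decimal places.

Point 1:
  φ: 0 + 31/60 + 57.1/3600 = 0.5325278
  S → negative
  Longitude: 6′ + 28″ = 6.46667′; 148 + 6.46667/60 = 148.1077778
  E → positive
Point 2:
  Lat: 47 + 25/60 + 56.26/3600 = 47.4322944
  S → negative
  λ: 58 + 37/60 + 25.1/3600 = 58.6236389
  W → negative
Point 3:
  φ: 19 + 14/60 + 13.56/3600 = 19.2371000
  hemisphere S, so the sign is −
  λ: 0 + 40/60 + 32/3600 = 0.6755556
  E → positive

1. -0.532528, 148.107778
2. -47.432294, -58.623639
3. -19.237100, 0.675556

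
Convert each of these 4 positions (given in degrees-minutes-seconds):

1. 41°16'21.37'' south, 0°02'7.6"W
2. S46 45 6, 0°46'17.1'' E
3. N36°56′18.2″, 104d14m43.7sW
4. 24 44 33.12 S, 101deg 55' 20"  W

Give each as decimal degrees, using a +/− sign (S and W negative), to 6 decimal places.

1. -41.272603, -0.035444
2. -46.751667, 0.771417
3. 36.938389, -104.245472
4. -24.742533, -101.922222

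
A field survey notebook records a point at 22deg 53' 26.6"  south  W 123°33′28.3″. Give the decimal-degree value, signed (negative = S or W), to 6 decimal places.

-22.890722, -123.557861

Latitude: 53′ + 26.6″ = 53.44333′; 22 + 53.44333/60 = 22.8907222
S ⇒ negate
λ: 123° + 33/60 + 28.3/3600 = 123 + 0.550000 + 0.007861 = 123.5578611
hemisphere W, so the sign is −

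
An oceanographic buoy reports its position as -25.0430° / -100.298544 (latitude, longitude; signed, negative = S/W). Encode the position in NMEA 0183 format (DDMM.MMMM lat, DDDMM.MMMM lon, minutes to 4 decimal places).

2502.5800,S / 10017.9126,W

Latitude is negative → S; |value| = 25.043000
Lat: 25° + 0.043000 × 60 = 25° 2.580000′
Longitude is negative → W; |value| = 100.298544
Lon: 100° + 0.298544 × 60 = 100° 17.912640′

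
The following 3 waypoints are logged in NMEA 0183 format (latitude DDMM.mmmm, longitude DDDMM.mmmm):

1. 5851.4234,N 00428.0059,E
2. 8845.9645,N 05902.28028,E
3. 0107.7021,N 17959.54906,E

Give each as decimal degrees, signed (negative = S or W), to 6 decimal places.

1. 58.857057, 4.466765
2. 88.766075, 59.038005
3. 1.128368, 179.992484

Point 1:
  φ: split at 2 digits → 58° and 51.4234′; 58 + 51.4234/60 = 58.8570567
  N → positive
  Longitude: split at 3 digits → 004° and 28.0059′; 4 + 28.0059/60 = 4.4667650
  E → positive
Point 2:
  Lat: split at 2 digits → 88° and 45.9645′; 88 + 45.9645/60 = 88.7660750
  N ⇒ keep positive
  Lon: degrees = first 3 digits = 59, minutes = 2.28028; 59 + 2.28028/60 = 59.0380047
  E → positive
Point 3:
  φ: split at 2 digits → 01° and 7.7021′; 1 + 7.7021/60 = 1.1283683
  N ⇒ keep positive
  Longitude: degrees = first 3 digits = 179, minutes = 59.54906; 179 + 59.54906/60 = 179.9924843
  E ⇒ keep positive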